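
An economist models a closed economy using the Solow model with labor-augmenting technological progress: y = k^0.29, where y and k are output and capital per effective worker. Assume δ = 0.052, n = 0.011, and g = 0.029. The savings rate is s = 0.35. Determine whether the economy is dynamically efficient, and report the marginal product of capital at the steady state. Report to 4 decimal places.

dynamically inefficient; MPK ≈ 0.0762

n + g + δ = 0.011 + 0.029 + 0.052 = 0.092.
Steady-state k*: s·k^0.29 = 0.092·k gives k* = (0.35/0.092)^(1/0.71) ≈ 6.5659.
MPK = 0.29·6.5659^(-0.71) ≈ 0.0762.
MPK < n+g+δ = 0.092, so the economy is dynamically inefficient (over-saving).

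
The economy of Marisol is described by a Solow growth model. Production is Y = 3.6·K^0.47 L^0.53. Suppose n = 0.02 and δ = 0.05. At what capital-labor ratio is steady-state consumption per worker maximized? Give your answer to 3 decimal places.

k_gold ≈ 407.384

Break-even investment rate: n + δ = 0.02 + 0.05 = 0.07.
Golden rule sets MPK = n+δ: 0.47·3.6·k^(0.47−1) = 0.07, so k_gold = (0.47·3.6/0.07)^(1/0.53) ≈ 407.3844.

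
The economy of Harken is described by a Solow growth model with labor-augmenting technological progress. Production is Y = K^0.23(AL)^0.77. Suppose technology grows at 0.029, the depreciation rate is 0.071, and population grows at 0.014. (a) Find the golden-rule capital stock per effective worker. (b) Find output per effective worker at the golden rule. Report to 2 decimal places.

The effective depreciation rate is n + g + δ = 0.014 + 0.029 + 0.071 = 0.114.
At the golden rule the marginal product of capital equals n+g+δ: 0.23·k^(0.23−1) = 0.114. Solving, k_gold = (0.23/0.114)^(1/0.77) ≈ 2.4881.
y_gold = 2.4881^0.23 ≈ 1.2332.

(a) k_gold ≈ 2.49; (b) y_gold ≈ 1.23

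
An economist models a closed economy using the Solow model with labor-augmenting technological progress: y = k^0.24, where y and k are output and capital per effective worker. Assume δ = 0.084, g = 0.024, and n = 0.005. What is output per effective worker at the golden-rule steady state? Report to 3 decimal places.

y_gold ≈ 1.269

Break-even investment rate: n + g + δ = 0.005 + 0.024 + 0.084 = 0.113.
At the golden rule the marginal product of capital equals n+g+δ: 0.24·k^(0.24−1) = 0.113. Solving, k_gold = (0.24/0.113)^(1/0.76) ≈ 2.6943.
Output: y_gold = k_gold^0.24 = 2.6943^0.24 ≈ 1.2685.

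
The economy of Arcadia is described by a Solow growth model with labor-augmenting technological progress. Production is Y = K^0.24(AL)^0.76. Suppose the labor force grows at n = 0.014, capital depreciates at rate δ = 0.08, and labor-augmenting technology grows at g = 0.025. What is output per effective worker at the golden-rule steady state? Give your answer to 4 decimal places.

The effective depreciation rate is n + g + δ = 0.014 + 0.025 + 0.08 = 0.119.
Setting f'(k) = n+g+δ gives 0.24·k^(0.24−1) = 0.119, hence k_gold = (0.24/0.119)^(1/0.76) ≈ 2.5169.
Output: y_gold = k_gold^0.24 = 2.5169^0.24 ≈ 1.2480.

y_gold ≈ 1.2480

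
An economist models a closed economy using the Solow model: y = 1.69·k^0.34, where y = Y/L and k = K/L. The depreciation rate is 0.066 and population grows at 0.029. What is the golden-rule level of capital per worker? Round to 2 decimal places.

n + δ = 0.029 + 0.066 = 0.095.
Maximizing c = f(k) − (n+δ)·k gives f'(k) = n+δ, i.e. 0.34·1.69·k^(0.34−1) = 0.095, so k_gold = (0.34·1.69/0.095)^(1/0.66) ≈ 15.2864.

k_gold ≈ 15.29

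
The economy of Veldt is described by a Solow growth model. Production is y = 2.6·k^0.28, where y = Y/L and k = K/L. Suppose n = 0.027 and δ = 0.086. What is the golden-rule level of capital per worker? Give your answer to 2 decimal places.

n + δ = 0.027 + 0.086 = 0.113.
Golden rule sets MPK = n+δ: 0.28·2.6·k^(0.28−1) = 0.113, so k_gold = (0.28·2.6/0.113)^(1/0.72) ≈ 13.2949.

k_gold ≈ 13.29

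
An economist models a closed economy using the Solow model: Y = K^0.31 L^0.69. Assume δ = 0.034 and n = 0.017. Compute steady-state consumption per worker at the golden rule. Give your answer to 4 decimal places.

c_gold ≈ 1.5523

Break-even investment rate: n + δ = 0.017 + 0.034 = 0.051.
Setting f'(k) = n+δ gives 0.31·k^(0.31−1) = 0.051, hence k_gold = (0.31/0.051)^(1/0.69) ≈ 13.6751.
y_gold = 13.6751^0.31 ≈ 2.2498.
c_gold = y_gold − (n+δ)·k_gold = 2.2498 − 0.051·13.6751 ≈ 1.5523.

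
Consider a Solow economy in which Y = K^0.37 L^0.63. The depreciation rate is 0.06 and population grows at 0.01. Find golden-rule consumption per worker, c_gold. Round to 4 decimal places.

Break-even investment rate: n + δ = 0.01 + 0.06 = 0.07.
At the golden rule the marginal product of capital equals n+δ: 0.37·k^(0.37−1) = 0.07. Solving, k_gold = (0.37/0.07)^(1/0.63) ≈ 14.0535.
y_gold = 14.0535^0.37 ≈ 2.6588.
c_gold = y_gold − (n+δ)·k_gold = 2.6588 − 0.07·14.0535 ≈ 1.6750.

c_gold ≈ 1.6750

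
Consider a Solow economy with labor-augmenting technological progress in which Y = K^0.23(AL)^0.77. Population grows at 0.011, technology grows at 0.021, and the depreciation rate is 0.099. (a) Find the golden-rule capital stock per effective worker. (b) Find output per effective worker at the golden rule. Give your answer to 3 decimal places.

(a) k_gold ≈ 2.077; (b) y_gold ≈ 1.183

Capital per effective worker breaks even when investment replaces (n + g + δ)·k; here n + g + δ = 0.131.
At the golden rule the marginal product of capital equals n+g+δ: 0.23·k^(0.23−1) = 0.131. Solving, k_gold = (0.23/0.131)^(1/0.77) ≈ 2.0772.
y_gold = 2.0772^0.23 ≈ 1.1831.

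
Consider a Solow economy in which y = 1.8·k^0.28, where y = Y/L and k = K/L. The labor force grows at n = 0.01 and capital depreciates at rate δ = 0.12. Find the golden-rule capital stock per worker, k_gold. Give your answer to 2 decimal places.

n + δ = 0.01 + 0.12 = 0.13.
Setting f'(k) = n+δ gives 0.28·1.8·k^(0.28−1) = 0.13, hence k_gold = (0.28·1.8/0.13)^(1/0.72) ≈ 6.5666.

k_gold ≈ 6.57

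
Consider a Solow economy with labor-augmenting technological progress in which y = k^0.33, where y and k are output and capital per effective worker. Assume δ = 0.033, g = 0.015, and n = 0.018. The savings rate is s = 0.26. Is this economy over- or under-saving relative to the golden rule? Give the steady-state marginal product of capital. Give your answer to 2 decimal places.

under-saving; MPK ≈ 0.08

n + g + δ = 0.018 + 0.015 + 0.033 = 0.066.
Steady-state k*: s·k^0.33 = 0.066·k gives k* = (0.26/0.066)^(1/0.67) ≈ 7.7393.
MPK = 0.33·7.7393^(-0.67) ≈ 0.0838.
MPK > n+g+δ = 0.066, so the economy is dynamically efficient (under-saving).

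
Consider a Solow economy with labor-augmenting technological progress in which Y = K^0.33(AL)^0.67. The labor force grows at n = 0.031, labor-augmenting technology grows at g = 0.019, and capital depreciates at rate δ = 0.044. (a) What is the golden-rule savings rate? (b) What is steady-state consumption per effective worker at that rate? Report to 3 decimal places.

n + g + δ = 0.031 + 0.019 + 0.044 = 0.094.
For Cobb-Douglas, s_gold equals capital's share: s_gold = 0.33.
Golden rule sets MPK = n+g+δ: 0.33·k^(0.33−1) = 0.094, so k_gold = (0.33/0.094)^(1/0.67) ≈ 6.5164.
y_gold = 6.5164^0.33 ≈ 1.8562; c_gold = (1−0.33)·y_gold ≈ 1.2436.

(a) s_gold = 0.330; (b) c_gold ≈ 1.244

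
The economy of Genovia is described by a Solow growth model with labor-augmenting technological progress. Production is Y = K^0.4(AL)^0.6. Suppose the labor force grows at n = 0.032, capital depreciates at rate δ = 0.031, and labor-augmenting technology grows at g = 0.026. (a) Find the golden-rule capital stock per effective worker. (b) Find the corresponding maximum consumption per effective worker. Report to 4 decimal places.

Break-even investment rate: n + g + δ = 0.032 + 0.026 + 0.031 = 0.089.
Setting f'(k) = n+g+δ gives 0.4·k^(0.4−1) = 0.089, hence k_gold = (0.4/0.089)^(1/0.6) ≈ 12.2401.
y_gold = 12.2401^0.4 ≈ 2.7234; c_gold = y_gold − 0.089·k_gold ≈ 1.6340.

(a) k_gold ≈ 12.2401; (b) c_gold ≈ 1.6340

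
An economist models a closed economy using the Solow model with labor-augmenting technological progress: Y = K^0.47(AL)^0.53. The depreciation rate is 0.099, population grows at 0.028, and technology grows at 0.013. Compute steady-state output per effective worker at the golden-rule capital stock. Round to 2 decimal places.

The effective depreciation rate is n + g + δ = 0.028 + 0.013 + 0.099 = 0.14.
At the golden rule the marginal product of capital equals n+g+δ: 0.47·k^(0.47−1) = 0.14. Solving, k_gold = (0.47/0.14)^(1/0.53) ≈ 9.8264.
Output: y_gold = k_gold^0.47 = 9.8264^0.47 ≈ 2.9270.

y_gold ≈ 2.93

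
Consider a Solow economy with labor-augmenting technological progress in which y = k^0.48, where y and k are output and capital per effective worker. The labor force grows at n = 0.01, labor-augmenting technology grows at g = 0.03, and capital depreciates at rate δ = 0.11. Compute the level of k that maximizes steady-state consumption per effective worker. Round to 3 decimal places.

k_gold ≈ 9.364

Break-even investment rate: n + g + δ = 0.01 + 0.03 + 0.11 = 0.15.
Maximizing c = f(k) − (n+g+δ)·k gives f'(k) = n+g+δ, i.e. 0.48·k^(0.48−1) = 0.15, so k_gold = (0.48/0.15)^(1/0.52) ≈ 9.3636.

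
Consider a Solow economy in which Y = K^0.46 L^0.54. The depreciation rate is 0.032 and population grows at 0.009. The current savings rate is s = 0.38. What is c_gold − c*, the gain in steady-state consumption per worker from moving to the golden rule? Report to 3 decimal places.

Δc ≈ 0.103

n + δ = 0.009 + 0.032 = 0.041.
Current steady state (s = 0.38): k* = (0.38/0.041)^(1/0.54) ≈ 61.7647, y* = 61.7647^0.46 ≈ 6.6641, c* = (1−0.38)·6.6641 ≈ 4.1317.
At the golden rule the marginal product of capital equals n+δ: 0.46·k^(0.46−1) = 0.041. Solving, k_gold = (0.46/0.041)^(1/0.54) ≈ 87.9825.
y_gold = 87.9825^0.46 ≈ 7.8419, c_gold = y_gold − 0.041·k_gold ≈ 4.2346.
Gain: Δc = 4.2346 − 4.1317 ≈ 0.1029.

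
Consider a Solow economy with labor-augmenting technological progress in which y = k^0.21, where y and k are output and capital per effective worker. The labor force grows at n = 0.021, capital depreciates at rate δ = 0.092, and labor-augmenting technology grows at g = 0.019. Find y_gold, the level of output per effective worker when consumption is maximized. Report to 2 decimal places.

Break-even investment rate: n + g + δ = 0.021 + 0.019 + 0.092 = 0.132.
Maximizing c = f(k) − (n+g+δ)·k gives f'(k) = n+g+δ, i.e. 0.21·k^(0.21−1) = 0.132, so k_gold = (0.21/0.132)^(1/0.79) ≈ 1.7999.
Output: y_gold = k_gold^0.21 = 1.7999^0.21 ≈ 1.1314.

y_gold ≈ 1.13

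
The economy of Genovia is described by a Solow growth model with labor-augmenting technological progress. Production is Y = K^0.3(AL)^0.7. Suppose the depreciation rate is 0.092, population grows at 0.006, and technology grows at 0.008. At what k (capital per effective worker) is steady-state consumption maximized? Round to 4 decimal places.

Break-even investment rate: n + g + δ = 0.006 + 0.008 + 0.092 = 0.106.
Golden rule sets MPK = n+g+δ: 0.3·k^(0.3−1) = 0.106, so k_gold = (0.3/0.106)^(1/0.7) ≈ 4.4203.

k_gold ≈ 4.4203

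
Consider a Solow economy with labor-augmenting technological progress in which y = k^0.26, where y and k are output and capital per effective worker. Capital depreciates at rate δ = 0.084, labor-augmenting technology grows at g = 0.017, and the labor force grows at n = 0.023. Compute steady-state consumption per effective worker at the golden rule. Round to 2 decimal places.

Break-even investment rate: n + g + δ = 0.023 + 0.017 + 0.084 = 0.124.
Maximizing c = f(k) − (n+g+δ)·k gives f'(k) = n+g+δ, i.e. 0.26·k^(0.26−1) = 0.124, so k_gold = (0.26/0.124)^(1/0.74) ≈ 2.7198.
y_gold = 2.7198^0.26 ≈ 1.2971.
c_gold = y_gold − (n+g+δ)·k_gold = 1.2971 − 0.124·2.7198 ≈ 0.9599.

c_gold ≈ 0.96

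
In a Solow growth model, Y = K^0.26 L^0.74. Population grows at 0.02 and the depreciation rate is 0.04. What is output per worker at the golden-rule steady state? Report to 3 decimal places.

Break-even investment rate: n + δ = 0.02 + 0.04 = 0.06.
Golden rule sets MPK = n+δ: 0.26·k^(0.26−1) = 0.06, so k_gold = (0.26/0.06)^(1/0.74) ≈ 7.2539.
Output: y_gold = k_gold^0.26 = 7.2539^0.26 ≈ 1.6740.

y_gold ≈ 1.674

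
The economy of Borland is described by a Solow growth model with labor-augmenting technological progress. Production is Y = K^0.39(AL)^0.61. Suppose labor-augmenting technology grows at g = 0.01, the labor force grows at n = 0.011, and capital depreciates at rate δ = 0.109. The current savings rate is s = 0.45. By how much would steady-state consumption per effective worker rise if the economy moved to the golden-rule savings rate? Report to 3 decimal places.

The effective depreciation rate is n + g + δ = 0.011 + 0.01 + 0.109 = 0.13.
Current steady state (s = 0.45): k* = (0.45/0.13)^(1/0.61) ≈ 7.6568, y* = 7.6568^0.39 ≈ 2.2120, c* = (1−0.45)·2.2120 ≈ 1.2166.
Setting f'(k) = n+g+δ gives 0.39·k^(0.39−1) = 0.13, hence k_gold = (0.39/0.13)^(1/0.61) ≈ 6.0557.
y_gold = 6.0557^0.39 ≈ 2.0186, c_gold = y_gold − 0.13·k_gold ≈ 1.2313.
Gain: Δc = 1.2313 − 1.2166 ≈ 0.0147.

Δc ≈ 0.015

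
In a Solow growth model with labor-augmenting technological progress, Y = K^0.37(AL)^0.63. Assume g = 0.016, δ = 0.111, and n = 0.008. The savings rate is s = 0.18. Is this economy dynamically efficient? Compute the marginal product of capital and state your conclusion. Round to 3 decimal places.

The effective depreciation rate is n + g + δ = 0.008 + 0.016 + 0.111 = 0.135.
Steady-state k*: s·k^0.37 = 0.135·k gives k* = (0.18/0.135)^(1/0.63) ≈ 1.5788.
MPK = 0.37·1.5788^(-0.63) ≈ 0.2775.
MPK > n+g+δ = 0.135, so the economy is dynamically efficient (under-saving).

dynamically efficient; MPK ≈ 0.278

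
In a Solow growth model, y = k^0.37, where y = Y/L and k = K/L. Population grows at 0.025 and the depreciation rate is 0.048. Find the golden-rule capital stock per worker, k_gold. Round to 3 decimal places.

k_gold ≈ 13.148

The effective depreciation rate is n + δ = 0.025 + 0.048 = 0.073.
Golden rule sets MPK = n+δ: 0.37·k^(0.37−1) = 0.073, so k_gold = (0.37/0.073)^(1/0.63) ≈ 13.1479.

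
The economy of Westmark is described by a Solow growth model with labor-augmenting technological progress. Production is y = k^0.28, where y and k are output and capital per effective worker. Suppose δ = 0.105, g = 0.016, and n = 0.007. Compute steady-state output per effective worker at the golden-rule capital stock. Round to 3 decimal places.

y_gold ≈ 1.356

The effective depreciation rate is n + g + δ = 0.007 + 0.016 + 0.105 = 0.128.
Maximizing c = f(k) − (n+g+δ)·k gives f'(k) = n+g+δ, i.e. 0.28·k^(0.28−1) = 0.128, so k_gold = (0.28/0.128)^(1/0.72) ≈ 2.9659.
Output: y_gold = k_gold^0.28 = 2.9659^0.28 ≈ 1.3558.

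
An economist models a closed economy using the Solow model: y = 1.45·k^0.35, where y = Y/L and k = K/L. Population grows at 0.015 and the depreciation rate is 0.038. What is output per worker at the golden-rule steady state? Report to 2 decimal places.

y_gold ≈ 4.89

Capital per worker breaks even when investment replaces (n + δ)·k; here n + δ = 0.053.
Setting f'(k) = n+δ gives 0.35·1.45·k^(0.35−1) = 0.053, hence k_gold = (0.35·1.45/0.053)^(1/0.65) ≈ 32.3204.
Output: y_gold = 1.45·k_gold^0.35 = 1.45·32.3204^0.35 ≈ 4.8942.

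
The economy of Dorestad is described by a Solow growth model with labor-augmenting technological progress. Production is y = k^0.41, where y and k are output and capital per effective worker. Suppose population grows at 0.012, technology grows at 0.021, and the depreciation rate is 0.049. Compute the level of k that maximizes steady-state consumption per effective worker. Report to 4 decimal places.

k_gold ≈ 15.3001

Capital per effective worker breaks even when investment replaces (n + g + δ)·k; here n + g + δ = 0.082.
Setting f'(k) = n+g+δ gives 0.41·k^(0.41−1) = 0.082, hence k_gold = (0.41/0.082)^(1/0.59) ≈ 15.3001.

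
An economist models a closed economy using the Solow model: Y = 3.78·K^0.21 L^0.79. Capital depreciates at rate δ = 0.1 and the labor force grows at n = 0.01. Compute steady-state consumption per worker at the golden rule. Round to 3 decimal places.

The effective depreciation rate is n + δ = 0.01 + 0.1 = 0.11.
Golden rule sets MPK = n+δ: 0.21·3.78·k^(0.21−1) = 0.11, so k_gold = (0.21·3.78/0.11)^(1/0.79) ≈ 12.2033.
y_gold = 3.78·12.2033^0.21 ≈ 6.3922.
c_gold = y_gold − (n+δ)·k_gold = 6.3922 − 0.11·12.2033 ≈ 5.0499.

c_gold ≈ 5.050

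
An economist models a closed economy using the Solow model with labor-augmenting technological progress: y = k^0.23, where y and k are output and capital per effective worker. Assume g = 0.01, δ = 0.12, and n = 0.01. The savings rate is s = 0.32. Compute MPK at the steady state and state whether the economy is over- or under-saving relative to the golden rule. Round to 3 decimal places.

n + g + δ = 0.01 + 0.01 + 0.12 = 0.14.
Steady-state k*: s·k^0.23 = 0.14·k gives k* = (0.32/0.14)^(1/0.77) ≈ 2.9259.
MPK = 0.23·2.9259^(-0.77) ≈ 0.1006.
MPK < n+g+δ = 0.14, so the economy is dynamically inefficient (over-saving).

over-saving; MPK ≈ 0.101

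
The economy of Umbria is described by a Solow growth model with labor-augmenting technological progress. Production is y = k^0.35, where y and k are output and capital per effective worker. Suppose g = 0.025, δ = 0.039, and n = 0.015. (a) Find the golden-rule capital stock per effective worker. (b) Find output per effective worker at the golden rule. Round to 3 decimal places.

n + g + δ = 0.015 + 0.025 + 0.039 = 0.079.
Setting f'(k) = n+g+δ gives 0.35·k^(0.35−1) = 0.079, hence k_gold = (0.35/0.079)^(1/0.65) ≈ 9.8747.
y_gold = 9.8747^0.35 ≈ 2.2289.

(a) k_gold ≈ 9.875; (b) y_gold ≈ 2.229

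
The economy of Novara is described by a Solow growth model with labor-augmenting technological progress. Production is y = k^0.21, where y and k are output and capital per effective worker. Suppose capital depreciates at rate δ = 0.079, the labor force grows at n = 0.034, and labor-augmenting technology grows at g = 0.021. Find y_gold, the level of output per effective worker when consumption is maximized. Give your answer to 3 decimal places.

n + g + δ = 0.034 + 0.021 + 0.079 = 0.134.
Setting f'(k) = n+g+δ gives 0.21·k^(0.21−1) = 0.134, hence k_gold = (0.21/0.134)^(1/0.79) ≈ 1.7660.
Output: y_gold = k_gold^0.21 = 1.7660^0.21 ≈ 1.1268.

y_gold ≈ 1.127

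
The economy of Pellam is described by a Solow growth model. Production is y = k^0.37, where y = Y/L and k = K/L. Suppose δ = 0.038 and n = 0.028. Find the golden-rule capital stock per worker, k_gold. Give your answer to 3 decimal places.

k_gold ≈ 15.429

Capital per worker breaks even when investment replaces (n + δ)·k; here n + δ = 0.066.
Maximizing c = f(k) − (n+δ)·k gives f'(k) = n+δ, i.e. 0.37·k^(0.37−1) = 0.066, so k_gold = (0.37/0.066)^(1/0.63) ≈ 15.4293.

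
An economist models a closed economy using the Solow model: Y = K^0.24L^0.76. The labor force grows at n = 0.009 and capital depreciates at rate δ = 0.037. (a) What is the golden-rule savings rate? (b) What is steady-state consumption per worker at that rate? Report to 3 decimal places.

Capital per worker breaks even when investment replaces (n + δ)·k; here n + δ = 0.046.
For Cobb-Douglas, s_gold equals capital's share: s_gold = 0.24.
At the golden rule the marginal product of capital equals n+δ: 0.24·k^(0.24−1) = 0.046. Solving, k_gold = (0.24/0.046)^(1/0.76) ≈ 8.7906.
y_gold = 8.7906^0.24 ≈ 1.6849; c_gold = (1−0.24)·y_gold ≈ 1.2805.

(a) s_gold = 0.240; (b) c_gold ≈ 1.280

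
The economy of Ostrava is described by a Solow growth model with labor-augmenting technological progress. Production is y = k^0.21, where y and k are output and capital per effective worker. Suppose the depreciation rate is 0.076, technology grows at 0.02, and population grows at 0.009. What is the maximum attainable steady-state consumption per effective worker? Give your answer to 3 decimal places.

Capital per effective worker breaks even when investment replaces (n + g + δ)·k; here n + g + δ = 0.105.
Setting f'(k) = n+g+δ gives 0.21·k^(0.21−1) = 0.105, hence k_gold = (0.21/0.105)^(1/0.79) ≈ 2.4046.
y_gold = 2.4046^0.21 ≈ 1.2023.
c_gold = y_gold − (n+g+δ)·k_gold = 1.2023 − 0.105·2.4046 ≈ 0.9498.

c_gold ≈ 0.950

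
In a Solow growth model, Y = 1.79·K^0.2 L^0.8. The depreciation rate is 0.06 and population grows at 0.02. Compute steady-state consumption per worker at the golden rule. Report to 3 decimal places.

Break-even investment rate: n + δ = 0.02 + 0.06 = 0.08.
At the golden rule the marginal product of capital equals n+δ: 0.2·1.79·k^(0.2−1) = 0.08. Solving, k_gold = (0.2·1.79/0.08)^(1/0.8) ≈ 6.5087.
y_gold = 1.79·6.5087^0.2 ≈ 2.6035.
c_gold = y_gold − (n+δ)·k_gold = 2.6035 − 0.08·6.5087 ≈ 2.0828.

c_gold ≈ 2.083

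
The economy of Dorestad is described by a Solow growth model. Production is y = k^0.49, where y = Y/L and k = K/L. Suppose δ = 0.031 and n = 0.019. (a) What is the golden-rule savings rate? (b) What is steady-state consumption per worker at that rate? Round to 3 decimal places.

(a) s_gold = 0.490; (b) c_gold ≈ 4.570

The effective depreciation rate is n + δ = 0.019 + 0.031 = 0.05.
For Cobb-Douglas, s_gold equals capital's share: s_gold = 0.49.
At the golden rule the marginal product of capital equals n+δ: 0.49·k^(0.49−1) = 0.05. Solving, k_gold = (0.49/0.05)^(1/0.51) ≈ 87.8174.
y_gold = 87.8174^0.49 ≈ 8.9610; c_gold = (1−0.49)·y_gold ≈ 4.5701.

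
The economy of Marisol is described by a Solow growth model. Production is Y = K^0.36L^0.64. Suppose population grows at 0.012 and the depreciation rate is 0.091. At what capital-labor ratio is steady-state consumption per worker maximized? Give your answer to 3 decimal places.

k_gold ≈ 7.066

Capital per worker breaks even when investment replaces (n + δ)·k; here n + δ = 0.103.
At the golden rule the marginal product of capital equals n+δ: 0.36·k^(0.36−1) = 0.103. Solving, k_gold = (0.36/0.103)^(1/0.64) ≈ 7.0659.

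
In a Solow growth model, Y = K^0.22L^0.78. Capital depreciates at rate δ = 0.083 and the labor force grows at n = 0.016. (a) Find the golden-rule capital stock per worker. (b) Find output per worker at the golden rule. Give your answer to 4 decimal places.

Break-even investment rate: n + δ = 0.016 + 0.083 = 0.099.
At the golden rule the marginal product of capital equals n+δ: 0.22·k^(0.22−1) = 0.099. Solving, k_gold = (0.22/0.099)^(1/0.78) ≈ 2.7836.
y_gold = 2.7836^0.22 ≈ 1.2526.

(a) k_gold ≈ 2.7836; (b) y_gold ≈ 1.2526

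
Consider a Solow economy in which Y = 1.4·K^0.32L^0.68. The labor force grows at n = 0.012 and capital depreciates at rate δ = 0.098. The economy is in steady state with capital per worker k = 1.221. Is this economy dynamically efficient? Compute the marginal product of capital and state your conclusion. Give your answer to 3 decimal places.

The effective depreciation rate is n + δ = 0.012 + 0.098 = 0.11.
MPK = 0.32·1.4·k^(0.32−1) = 0.32·1.4·1.221^(-0.68) ≈ 0.3911.
MPK > 0.11, so the economy is dynamically efficient (under-saving).

dynamically efficient; MPK ≈ 0.391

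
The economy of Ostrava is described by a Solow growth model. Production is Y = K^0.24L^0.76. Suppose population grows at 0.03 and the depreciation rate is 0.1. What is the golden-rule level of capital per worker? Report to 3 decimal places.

The effective depreciation rate is n + δ = 0.03 + 0.1 = 0.13.
At the golden rule the marginal product of capital equals n+δ: 0.24·k^(0.24−1) = 0.13. Solving, k_gold = (0.24/0.13)^(1/0.76) ≈ 2.2405.

k_gold ≈ 2.241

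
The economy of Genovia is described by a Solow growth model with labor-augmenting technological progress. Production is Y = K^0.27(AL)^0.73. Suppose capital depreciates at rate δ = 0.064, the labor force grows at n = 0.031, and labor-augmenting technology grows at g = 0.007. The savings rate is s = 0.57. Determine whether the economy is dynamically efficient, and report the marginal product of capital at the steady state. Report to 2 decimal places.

dynamically inefficient; MPK ≈ 0.05

Break-even investment rate: n + g + δ = 0.031 + 0.007 + 0.064 = 0.102.
Steady-state k*: s·k^0.27 = 0.102·k gives k* = (0.57/0.102)^(1/0.73) ≈ 10.5600.
MPK = 0.27·10.5600^(-0.73) ≈ 0.0483.
MPK < n+g+δ = 0.102, so the economy is dynamically inefficient (over-saving).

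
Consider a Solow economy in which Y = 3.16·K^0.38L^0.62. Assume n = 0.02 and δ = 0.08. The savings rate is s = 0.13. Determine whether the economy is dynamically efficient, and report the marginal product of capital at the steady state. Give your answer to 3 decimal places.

Break-even investment rate: n + δ = 0.02 + 0.08 = 0.1.
Steady-state k*: s·A·k^0.38 = 0.1·k gives k* = (0.13·3.16/0.1)^(1/0.62) ≈ 9.7662.
MPK = 0.38·3.16·9.7662^(-0.62) ≈ 0.2923.
MPK > n+δ = 0.1, so the economy is dynamically efficient (under-saving).

dynamically efficient; MPK ≈ 0.292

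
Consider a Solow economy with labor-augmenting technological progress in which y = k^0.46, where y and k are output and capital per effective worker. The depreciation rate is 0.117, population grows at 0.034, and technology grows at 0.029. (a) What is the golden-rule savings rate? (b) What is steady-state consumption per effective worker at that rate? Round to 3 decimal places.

Capital per effective worker breaks even when investment replaces (n + g + δ)·k; here n + g + δ = 0.18.
For Cobb-Douglas, s_gold equals capital's share: s_gold = 0.46.
Maximizing c = f(k) − (n+g+δ)·k gives f'(k) = n+g+δ, i.e. 0.46·k^(0.46−1) = 0.18, so k_gold = (0.46/0.18)^(1/0.54) ≈ 5.6833.
y_gold = 5.6833^0.46 ≈ 2.2239; c_gold = (1−0.46)·y_gold ≈ 1.2009.

(a) s_gold = 0.460; (b) c_gold ≈ 1.201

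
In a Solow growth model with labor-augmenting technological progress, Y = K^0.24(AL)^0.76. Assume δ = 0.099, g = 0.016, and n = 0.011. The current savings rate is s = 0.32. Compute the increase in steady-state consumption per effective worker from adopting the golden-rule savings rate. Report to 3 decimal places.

n + g + δ = 0.011 + 0.016 + 0.099 = 0.126.
Current steady state (s = 0.32): k* = (0.32/0.126)^(1/0.76) ≈ 3.4088, y* = 3.4088^0.24 ≈ 1.3422, c* = (1−0.32)·1.3422 ≈ 0.9127.
Setting f'(k) = n+g+δ gives 0.24·k^(0.24−1) = 0.126, hence k_gold = (0.24/0.126)^(1/0.76) ≈ 2.3346.
y_gold = 2.3346^0.24 ≈ 1.2257, c_gold = y_gold − 0.126·k_gold ≈ 0.9315.
Gain: Δc = 0.9315 − 0.9127 ≈ 0.0188.

Δc ≈ 0.019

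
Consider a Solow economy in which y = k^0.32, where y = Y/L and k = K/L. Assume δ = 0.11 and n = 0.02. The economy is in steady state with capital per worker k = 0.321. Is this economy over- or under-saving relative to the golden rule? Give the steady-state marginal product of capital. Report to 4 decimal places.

under-saving; MPK ≈ 0.6930

The effective depreciation rate is n + δ = 0.02 + 0.11 = 0.13.
MPK = 0.32·k^(0.32−1) = 0.32·0.321^(-0.68) ≈ 0.6930.
MPK > 0.13, so the economy is dynamically efficient (under-saving).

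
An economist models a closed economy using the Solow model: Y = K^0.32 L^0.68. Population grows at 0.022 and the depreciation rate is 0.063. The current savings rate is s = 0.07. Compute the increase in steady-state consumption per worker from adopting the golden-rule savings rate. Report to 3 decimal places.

Δc ≈ 0.420

The effective depreciation rate is n + δ = 0.022 + 0.063 = 0.085.
Current steady state (s = 0.07): k* = (0.07/0.085)^(1/0.68) ≈ 0.7516, y* = 0.7516^0.32 ≈ 0.9127, c* = (1−0.07)·0.9127 ≈ 0.8488.
Maximizing c = f(k) − (n+δ)·k gives f'(k) = n+δ, i.e. 0.32·k^(0.32−1) = 0.085, so k_gold = (0.32/0.085)^(1/0.68) ≈ 7.0253.
y_gold = 7.0253^0.32 ≈ 1.8661, c_gold = y_gold − 0.085·k_gold ≈ 1.2689.
Gain: Δc = 1.2689 − 0.8488 ≈ 0.4201.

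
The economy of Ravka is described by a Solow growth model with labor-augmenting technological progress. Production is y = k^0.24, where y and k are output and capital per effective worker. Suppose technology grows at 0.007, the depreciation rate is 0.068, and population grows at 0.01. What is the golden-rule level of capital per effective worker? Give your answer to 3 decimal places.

k_gold ≈ 3.919

Capital per effective worker breaks even when investment replaces (n + g + δ)·k; here n + g + δ = 0.085.
Golden rule sets MPK = n+g+δ: 0.24·k^(0.24−1) = 0.085, so k_gold = (0.24/0.085)^(1/0.76) ≈ 3.9188.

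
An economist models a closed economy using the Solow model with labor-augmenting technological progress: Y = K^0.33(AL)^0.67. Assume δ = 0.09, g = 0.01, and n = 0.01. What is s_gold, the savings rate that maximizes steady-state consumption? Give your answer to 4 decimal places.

s_gold = 0.3300

Break-even investment rate: n + g + δ = 0.01 + 0.01 + 0.09 = 0.11.
At the golden rule MPK = n+g+δ, and in any Cobb-Douglas steady state s = (n+g+δ)·k/y = MPK·k/y = capital's share 0.33.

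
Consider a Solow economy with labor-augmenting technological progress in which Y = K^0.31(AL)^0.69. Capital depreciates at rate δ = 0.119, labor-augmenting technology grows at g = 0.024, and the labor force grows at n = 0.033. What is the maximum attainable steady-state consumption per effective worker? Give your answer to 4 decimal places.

c_gold ≈ 0.8898

Break-even investment rate: n + g + δ = 0.033 + 0.024 + 0.119 = 0.176.
Maximizing c = f(k) − (n+g+δ)·k gives f'(k) = n+g+δ, i.e. 0.31·k^(0.31−1) = 0.176, so k_gold = (0.31/0.176)^(1/0.69) ≈ 2.2714.
y_gold = 2.2714^0.31 ≈ 1.2896.
c_gold = y_gold − (n+g+δ)·k_gold = 1.2896 − 0.176·2.2714 ≈ 0.8898.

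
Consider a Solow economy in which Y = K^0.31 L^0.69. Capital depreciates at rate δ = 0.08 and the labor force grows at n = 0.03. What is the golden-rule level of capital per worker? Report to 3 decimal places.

n + δ = 0.03 + 0.08 = 0.11.
Maximizing c = f(k) − (n+δ)·k gives f'(k) = n+δ, i.e. 0.31·k^(0.31−1) = 0.11, so k_gold = (0.31/0.11)^(1/0.69) ≈ 4.4888.

k_gold ≈ 4.489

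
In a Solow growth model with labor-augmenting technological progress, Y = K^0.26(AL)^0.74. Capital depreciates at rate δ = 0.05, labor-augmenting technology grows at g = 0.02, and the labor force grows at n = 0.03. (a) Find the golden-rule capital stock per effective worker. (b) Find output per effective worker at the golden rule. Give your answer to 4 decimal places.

Capital per effective worker breaks even when investment replaces (n + g + δ)·k; here n + g + δ = 0.1.
Golden rule sets MPK = n+g+δ: 0.26·k^(0.26−1) = 0.1, so k_gold = (0.26/0.1)^(1/0.74) ≈ 3.6373.
y_gold = 3.6373^0.26 ≈ 1.3989.

(a) k_gold ≈ 3.6373; (b) y_gold ≈ 1.3989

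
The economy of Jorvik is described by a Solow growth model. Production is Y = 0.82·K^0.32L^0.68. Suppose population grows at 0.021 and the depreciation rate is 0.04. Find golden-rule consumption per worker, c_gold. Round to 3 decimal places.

Capital per worker breaks even when investment replaces (n + δ)·k; here n + δ = 0.061.
Maximizing c = f(k) − (n+δ)·k gives f'(k) = n+δ, i.e. 0.32·0.82·k^(0.32−1) = 0.061, so k_gold = (0.32·0.82/0.061)^(1/0.68) ≈ 8.5470.
y_gold = 0.82·8.5470^0.32 ≈ 1.6293.
c_gold = y_gold − (n+δ)·k_gold = 1.6293 − 0.061·8.5470 ≈ 1.1079.

c_gold ≈ 1.108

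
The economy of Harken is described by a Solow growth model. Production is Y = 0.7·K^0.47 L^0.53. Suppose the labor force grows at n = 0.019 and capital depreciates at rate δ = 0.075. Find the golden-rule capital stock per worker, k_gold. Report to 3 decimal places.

k_gold ≈ 10.630

The effective depreciation rate is n + δ = 0.019 + 0.075 = 0.094.
Golden rule sets MPK = n+δ: 0.47·0.7·k^(0.47−1) = 0.094, so k_gold = (0.47·0.7/0.094)^(1/0.53) ≈ 10.6303.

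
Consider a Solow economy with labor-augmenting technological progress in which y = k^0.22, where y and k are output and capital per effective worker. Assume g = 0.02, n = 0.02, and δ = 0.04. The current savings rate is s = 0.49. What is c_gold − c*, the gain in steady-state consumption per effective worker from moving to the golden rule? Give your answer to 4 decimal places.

Δc ≈ 0.1872

The effective depreciation rate is n + g + δ = 0.02 + 0.02 + 0.04 = 0.08.
Current steady state (s = 0.49): k* = (0.49/0.08)^(1/0.78) ≈ 10.2120, y* = 10.2120^0.22 ≈ 1.6673, c* = (1−0.49)·1.6673 ≈ 0.8503.
Golden rule sets MPK = n+g+δ: 0.22·k^(0.22−1) = 0.08, so k_gold = (0.22/0.08)^(1/0.78) ≈ 3.6580.
y_gold = 3.6580^0.22 ≈ 1.3302, c_gold = y_gold − 0.08·k_gold ≈ 1.0375.
Gain: Δc = 1.0375 − 0.8503 ≈ 0.1872.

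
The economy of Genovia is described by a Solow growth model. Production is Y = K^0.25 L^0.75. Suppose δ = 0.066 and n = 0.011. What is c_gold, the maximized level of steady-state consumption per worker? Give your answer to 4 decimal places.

c_gold ≈ 1.1106

n + δ = 0.011 + 0.066 = 0.077.
At the golden rule the marginal product of capital equals n+δ: 0.25·k^(0.25−1) = 0.077. Solving, k_gold = (0.25/0.077)^(1/0.75) ≈ 4.8076.
y_gold = 4.8076^0.25 ≈ 1.4808.
c_gold = y_gold − (n+δ)·k_gold = 1.4808 − 0.077·4.8076 ≈ 1.1106.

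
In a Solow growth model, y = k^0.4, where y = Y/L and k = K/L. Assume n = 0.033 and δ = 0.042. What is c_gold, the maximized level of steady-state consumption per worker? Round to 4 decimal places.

The effective depreciation rate is n + δ = 0.033 + 0.042 = 0.075.
Maximizing c = f(k) − (n+δ)·k gives f'(k) = n+δ, i.e. 0.4·k^(0.4−1) = 0.075, so k_gold = (0.4/0.075)^(1/0.6) ≈ 16.2804.
y_gold = 16.2804^0.4 ≈ 3.0526.
c_gold = y_gold − (n+δ)·k_gold = 3.0526 − 0.075·16.2804 ≈ 1.8315.

c_gold ≈ 1.8315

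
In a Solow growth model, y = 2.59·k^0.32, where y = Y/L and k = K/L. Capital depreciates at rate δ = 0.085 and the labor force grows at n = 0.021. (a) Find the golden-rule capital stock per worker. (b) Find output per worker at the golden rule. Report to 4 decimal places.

Capital per worker breaks even when investment replaces (n + δ)·k; here n + δ = 0.106.
At the golden rule the marginal product of capital equals n+δ: 0.32·2.59·k^(0.32−1) = 0.106. Solving, k_gold = (0.32·2.59/0.106)^(1/0.68) ≈ 20.5801.
y_gold = 2.59·20.5801^0.32 ≈ 6.8171.

(a) k_gold ≈ 20.5801; (b) y_gold ≈ 6.8171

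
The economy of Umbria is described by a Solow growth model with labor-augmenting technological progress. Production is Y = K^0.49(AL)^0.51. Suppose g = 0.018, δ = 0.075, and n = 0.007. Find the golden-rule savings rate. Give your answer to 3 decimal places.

Break-even investment rate: n + g + δ = 0.007 + 0.018 + 0.075 = 0.1.
At the golden rule MPK = n+g+δ, and in any Cobb-Douglas steady state s = (n+g+δ)·k/y = MPK·k/y = capital's share 0.49.

s_gold = 0.490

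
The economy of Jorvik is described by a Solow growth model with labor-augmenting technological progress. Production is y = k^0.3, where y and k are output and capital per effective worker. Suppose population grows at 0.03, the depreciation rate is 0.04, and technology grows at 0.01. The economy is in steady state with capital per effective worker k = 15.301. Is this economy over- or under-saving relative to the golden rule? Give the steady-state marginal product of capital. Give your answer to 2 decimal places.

The effective depreciation rate is n + g + δ = 0.03 + 0.01 + 0.04 = 0.08.
MPK = 0.3·k^(0.3−1) = 0.3·15.301^(-0.7) ≈ 0.0444.
MPK < 0.08, so the economy is dynamically inefficient (over-saving).

over-saving; MPK ≈ 0.04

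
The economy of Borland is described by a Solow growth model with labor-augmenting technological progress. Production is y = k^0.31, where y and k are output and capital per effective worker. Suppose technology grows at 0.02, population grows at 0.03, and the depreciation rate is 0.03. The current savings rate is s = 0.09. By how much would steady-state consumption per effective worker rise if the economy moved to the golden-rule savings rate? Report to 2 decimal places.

Capital per effective worker breaks even when investment replaces (n + g + δ)·k; here n + g + δ = 0.08.
Current steady state (s = 0.09): k* = (0.09/0.08)^(1/0.69) ≈ 1.1861, y* = 1.1861^0.31 ≈ 1.0543, c* = (1−0.09)·1.0543 ≈ 0.9595.
Golden rule sets MPK = n+g+δ: 0.31·k^(0.31−1) = 0.08, so k_gold = (0.31/0.08)^(1/0.69) ≈ 7.1214.
y_gold = 7.1214^0.31 ≈ 1.8378, c_gold = y_gold − 0.08·k_gold ≈ 1.2681.
Gain: Δc = 1.2681 − 0.9595 ≈ 0.3086.

Δc ≈ 0.31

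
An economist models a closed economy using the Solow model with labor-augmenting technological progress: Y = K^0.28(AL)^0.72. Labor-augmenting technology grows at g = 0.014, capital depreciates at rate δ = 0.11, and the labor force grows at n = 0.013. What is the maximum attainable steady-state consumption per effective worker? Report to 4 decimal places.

c_gold ≈ 0.9507

Capital per effective worker breaks even when investment replaces (n + g + δ)·k; here n + g + δ = 0.137.
Setting f'(k) = n+g+δ gives 0.28·k^(0.28−1) = 0.137, hence k_gold = (0.28/0.137)^(1/0.72) ≈ 2.6988.
y_gold = 2.6988^0.28 ≈ 1.3205.
c_gold = y_gold − (n+g+δ)·k_gold = 1.3205 − 0.137·2.6988 ≈ 0.9507.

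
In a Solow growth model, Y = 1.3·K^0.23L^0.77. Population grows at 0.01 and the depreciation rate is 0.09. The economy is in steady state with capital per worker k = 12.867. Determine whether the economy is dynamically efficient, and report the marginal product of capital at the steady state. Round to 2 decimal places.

Capital per worker breaks even when investment replaces (n + δ)·k; here n + δ = 0.1.
MPK = 0.23·1.3·k^(0.23−1) = 0.23·1.3·12.867^(-0.77) ≈ 0.0418.
MPK < 0.1, so the economy is dynamically inefficient (over-saving).

dynamically inefficient; MPK ≈ 0.04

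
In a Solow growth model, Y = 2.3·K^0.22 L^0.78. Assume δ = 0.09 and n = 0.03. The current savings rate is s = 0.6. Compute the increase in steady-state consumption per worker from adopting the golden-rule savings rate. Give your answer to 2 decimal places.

Break-even investment rate: n + δ = 0.03 + 0.09 = 0.12.
Current steady state (s = 0.6): k* = (0.6·2.3/0.12)^(1/0.78) ≈ 22.9018, y* = 2.3·22.9018^0.22 ≈ 4.5804, c* = (1−0.6)·4.5804 ≈ 1.8321.
At the golden rule the marginal product of capital equals n+δ: 0.22·2.3·k^(0.22−1) = 0.12. Solving, k_gold = (0.22·2.3/0.12)^(1/0.78) ≈ 6.3277.
y_gold = 2.3·6.3277^0.22 ≈ 3.4514, c_gold = y_gold − 0.12·k_gold ≈ 2.6921.
Gain: Δc = 2.6921 − 1.8321 ≈ 0.8600.

Δc ≈ 0.86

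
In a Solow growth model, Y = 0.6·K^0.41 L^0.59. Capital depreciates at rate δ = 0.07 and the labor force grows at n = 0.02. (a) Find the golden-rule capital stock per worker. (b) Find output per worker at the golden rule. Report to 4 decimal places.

(a) k_gold ≈ 5.4974; (b) y_gold ≈ 1.2067

n + δ = 0.02 + 0.07 = 0.09.
Maximizing c = f(k) − (n+δ)·k gives f'(k) = n+δ, i.e. 0.41·0.6·k^(0.41−1) = 0.09, so k_gold = (0.41·0.6/0.09)^(1/0.59) ≈ 5.4974.
y_gold = 0.6·5.4974^0.41 ≈ 1.2067.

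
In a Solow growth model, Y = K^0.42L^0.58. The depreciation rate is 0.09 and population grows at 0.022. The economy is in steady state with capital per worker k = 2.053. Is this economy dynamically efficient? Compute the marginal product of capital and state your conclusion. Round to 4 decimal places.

Capital per worker breaks even when investment replaces (n + δ)·k; here n + δ = 0.112.
MPK = 0.42·k^(0.42−1) = 0.42·2.053^(-0.58) ≈ 0.2767.
MPK > 0.112, so the economy is dynamically efficient (under-saving).

dynamically efficient; MPK ≈ 0.2767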